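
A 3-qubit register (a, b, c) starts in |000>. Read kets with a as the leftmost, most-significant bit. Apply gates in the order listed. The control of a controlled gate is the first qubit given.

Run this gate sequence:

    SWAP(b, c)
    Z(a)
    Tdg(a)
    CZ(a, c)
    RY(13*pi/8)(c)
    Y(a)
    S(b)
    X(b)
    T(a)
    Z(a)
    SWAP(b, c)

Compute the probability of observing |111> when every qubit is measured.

A full measurement returns |111> with probability sin(3*pi/16)**2.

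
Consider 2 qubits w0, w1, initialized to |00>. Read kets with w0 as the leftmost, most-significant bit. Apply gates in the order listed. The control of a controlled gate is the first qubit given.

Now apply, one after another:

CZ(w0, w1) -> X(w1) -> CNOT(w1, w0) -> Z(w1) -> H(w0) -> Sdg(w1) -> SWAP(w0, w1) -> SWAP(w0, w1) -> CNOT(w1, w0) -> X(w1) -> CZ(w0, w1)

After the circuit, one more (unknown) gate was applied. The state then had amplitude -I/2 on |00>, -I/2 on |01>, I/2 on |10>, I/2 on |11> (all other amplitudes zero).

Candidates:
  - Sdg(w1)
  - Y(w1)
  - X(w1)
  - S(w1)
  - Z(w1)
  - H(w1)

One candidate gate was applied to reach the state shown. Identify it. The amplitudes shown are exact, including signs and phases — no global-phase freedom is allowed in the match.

The unique candidate consistent with the amplitudes is H(w1).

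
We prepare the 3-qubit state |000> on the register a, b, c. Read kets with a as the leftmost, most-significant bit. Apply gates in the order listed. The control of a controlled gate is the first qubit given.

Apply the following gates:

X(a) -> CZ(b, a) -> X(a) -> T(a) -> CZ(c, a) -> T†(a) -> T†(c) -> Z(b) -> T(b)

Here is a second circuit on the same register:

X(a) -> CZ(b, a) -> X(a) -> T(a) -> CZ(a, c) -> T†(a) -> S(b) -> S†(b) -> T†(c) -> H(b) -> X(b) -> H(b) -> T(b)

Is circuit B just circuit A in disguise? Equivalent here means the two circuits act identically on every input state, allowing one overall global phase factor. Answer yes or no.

Yes — the two circuits implement the same unitary up to a global phase.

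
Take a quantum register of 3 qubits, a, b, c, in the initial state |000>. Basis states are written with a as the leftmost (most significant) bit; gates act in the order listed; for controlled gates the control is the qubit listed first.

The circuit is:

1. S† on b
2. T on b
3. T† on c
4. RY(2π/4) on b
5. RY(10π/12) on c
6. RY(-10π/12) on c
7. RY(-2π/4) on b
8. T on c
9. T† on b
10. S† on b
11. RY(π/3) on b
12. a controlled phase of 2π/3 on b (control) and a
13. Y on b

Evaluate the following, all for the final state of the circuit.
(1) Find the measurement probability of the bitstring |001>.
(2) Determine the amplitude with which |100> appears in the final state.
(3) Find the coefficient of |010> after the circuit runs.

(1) The probability of measuring |001> is 0. Key observation: steps 2-9 multiply out to the identity, so the circuit reduces to the remaining gates.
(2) |100> carries amplitude 0 in the final state.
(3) The final state's coefficient on |010> equals sqrt(3)*I/2.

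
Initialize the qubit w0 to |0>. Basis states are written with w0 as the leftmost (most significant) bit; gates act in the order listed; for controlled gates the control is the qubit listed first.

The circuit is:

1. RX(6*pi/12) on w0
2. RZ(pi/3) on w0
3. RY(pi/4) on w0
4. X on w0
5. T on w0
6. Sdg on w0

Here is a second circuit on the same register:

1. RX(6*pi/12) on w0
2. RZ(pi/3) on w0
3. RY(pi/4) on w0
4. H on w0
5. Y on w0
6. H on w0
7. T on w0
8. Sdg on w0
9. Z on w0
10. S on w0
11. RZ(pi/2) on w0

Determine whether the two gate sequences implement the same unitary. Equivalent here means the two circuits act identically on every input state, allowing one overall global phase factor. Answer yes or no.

No — the two circuits implement different unitaries, even allowing a global phase.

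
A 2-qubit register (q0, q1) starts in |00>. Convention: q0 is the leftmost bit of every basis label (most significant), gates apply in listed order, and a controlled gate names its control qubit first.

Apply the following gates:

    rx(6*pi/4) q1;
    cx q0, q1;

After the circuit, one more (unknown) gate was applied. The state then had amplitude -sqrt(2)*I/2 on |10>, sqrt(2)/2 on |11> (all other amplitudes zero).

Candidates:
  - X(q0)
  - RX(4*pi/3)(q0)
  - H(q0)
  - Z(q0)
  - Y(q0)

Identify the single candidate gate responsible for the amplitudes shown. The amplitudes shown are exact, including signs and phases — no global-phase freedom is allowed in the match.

The unique candidate consistent with the amplitudes is Y(q0).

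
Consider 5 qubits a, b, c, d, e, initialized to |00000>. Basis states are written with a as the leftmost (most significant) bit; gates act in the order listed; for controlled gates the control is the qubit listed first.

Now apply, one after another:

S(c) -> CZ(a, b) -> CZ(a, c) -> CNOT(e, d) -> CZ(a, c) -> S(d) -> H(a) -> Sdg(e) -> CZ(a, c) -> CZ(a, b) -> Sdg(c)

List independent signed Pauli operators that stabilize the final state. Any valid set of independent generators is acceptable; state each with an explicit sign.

One valid set of independent stabilizer generators is +XIIII, +IZIII, +IIZII, +IIIZI, +IIIIZ (any independent generating set of the same group is equally correct).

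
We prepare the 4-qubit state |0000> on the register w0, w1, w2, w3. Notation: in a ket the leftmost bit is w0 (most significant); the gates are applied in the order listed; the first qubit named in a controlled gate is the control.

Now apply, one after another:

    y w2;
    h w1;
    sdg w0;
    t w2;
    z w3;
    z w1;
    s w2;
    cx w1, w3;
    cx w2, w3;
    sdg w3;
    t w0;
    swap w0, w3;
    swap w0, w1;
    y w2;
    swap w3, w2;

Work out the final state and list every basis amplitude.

After the circuit, the state carries amplitude sqrt(2)*exp(I*pi/4)/2 on |0100>, -sqrt(2)*exp(3*I*pi/4)/2 on |1000>, and 0 on every other basis state.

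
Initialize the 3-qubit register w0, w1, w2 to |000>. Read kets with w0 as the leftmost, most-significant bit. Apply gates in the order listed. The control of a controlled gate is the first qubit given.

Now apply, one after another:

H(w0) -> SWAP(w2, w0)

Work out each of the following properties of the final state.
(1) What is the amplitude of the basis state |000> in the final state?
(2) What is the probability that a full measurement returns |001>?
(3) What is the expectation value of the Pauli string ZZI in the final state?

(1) The amplitude on |000> is sqrt(2)/2.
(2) A full measurement returns |001> with probability 1/2.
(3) The expectation value of ZZI is 1.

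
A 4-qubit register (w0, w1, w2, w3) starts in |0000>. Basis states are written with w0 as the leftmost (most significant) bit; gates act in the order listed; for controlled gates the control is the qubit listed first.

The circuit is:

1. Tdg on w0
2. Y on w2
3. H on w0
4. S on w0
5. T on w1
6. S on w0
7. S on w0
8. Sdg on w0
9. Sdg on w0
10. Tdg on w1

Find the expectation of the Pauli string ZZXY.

In the final state, ZZXY has expectation 0. Key observation: the block from step 5 through step 10 cancels to the identity and can be dropped.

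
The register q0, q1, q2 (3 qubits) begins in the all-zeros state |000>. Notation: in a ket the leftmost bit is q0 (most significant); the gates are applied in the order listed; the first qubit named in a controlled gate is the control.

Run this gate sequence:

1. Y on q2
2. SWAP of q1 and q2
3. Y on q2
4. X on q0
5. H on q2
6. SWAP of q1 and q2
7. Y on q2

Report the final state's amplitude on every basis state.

The final amplitudes are sqrt(2)*I/2 on |100>, -sqrt(2)*I/2 on |110>, and 0 on every other basis state.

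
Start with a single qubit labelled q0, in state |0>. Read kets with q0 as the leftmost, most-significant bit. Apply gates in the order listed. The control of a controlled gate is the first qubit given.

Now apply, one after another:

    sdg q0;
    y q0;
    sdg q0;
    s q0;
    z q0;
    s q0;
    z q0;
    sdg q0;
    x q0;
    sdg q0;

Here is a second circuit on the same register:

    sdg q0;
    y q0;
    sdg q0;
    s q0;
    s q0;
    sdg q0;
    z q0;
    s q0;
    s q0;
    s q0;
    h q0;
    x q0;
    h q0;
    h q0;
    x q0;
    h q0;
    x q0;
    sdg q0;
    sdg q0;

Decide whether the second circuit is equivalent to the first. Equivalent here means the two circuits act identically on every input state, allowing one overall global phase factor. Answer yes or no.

No, they are not equivalent — no single phase factor reconciles the two unitaries.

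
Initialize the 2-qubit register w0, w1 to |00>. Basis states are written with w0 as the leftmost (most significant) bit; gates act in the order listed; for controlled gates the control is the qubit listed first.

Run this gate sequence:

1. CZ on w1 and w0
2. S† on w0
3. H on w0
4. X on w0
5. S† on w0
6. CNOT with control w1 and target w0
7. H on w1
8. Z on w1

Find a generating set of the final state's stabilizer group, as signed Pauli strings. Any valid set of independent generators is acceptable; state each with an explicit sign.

The stabilizer group can be generated by -YI, -IX, among other valid generating sets.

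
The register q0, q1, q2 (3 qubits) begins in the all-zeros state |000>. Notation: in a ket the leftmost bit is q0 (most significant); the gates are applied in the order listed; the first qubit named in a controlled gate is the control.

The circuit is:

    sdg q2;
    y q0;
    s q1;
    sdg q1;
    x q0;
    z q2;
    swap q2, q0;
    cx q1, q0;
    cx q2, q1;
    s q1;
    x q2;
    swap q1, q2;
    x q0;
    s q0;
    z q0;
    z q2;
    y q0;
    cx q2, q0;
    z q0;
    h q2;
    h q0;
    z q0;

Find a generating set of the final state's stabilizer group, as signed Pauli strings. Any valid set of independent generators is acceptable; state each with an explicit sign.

The final state is stabilized by the group generated by -XII, +IIX, -IZI; other independent generating sets are equally valid.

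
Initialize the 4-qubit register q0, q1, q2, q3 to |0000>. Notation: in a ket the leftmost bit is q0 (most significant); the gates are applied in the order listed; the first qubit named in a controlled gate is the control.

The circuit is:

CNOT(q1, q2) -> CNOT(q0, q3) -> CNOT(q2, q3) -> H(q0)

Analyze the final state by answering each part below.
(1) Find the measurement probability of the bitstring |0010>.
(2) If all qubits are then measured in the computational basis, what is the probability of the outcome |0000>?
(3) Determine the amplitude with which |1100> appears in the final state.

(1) A full measurement returns |0010> with probability 0.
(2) Outcome |0000> occurs with probability 1/2.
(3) The amplitude on |1100> is 0.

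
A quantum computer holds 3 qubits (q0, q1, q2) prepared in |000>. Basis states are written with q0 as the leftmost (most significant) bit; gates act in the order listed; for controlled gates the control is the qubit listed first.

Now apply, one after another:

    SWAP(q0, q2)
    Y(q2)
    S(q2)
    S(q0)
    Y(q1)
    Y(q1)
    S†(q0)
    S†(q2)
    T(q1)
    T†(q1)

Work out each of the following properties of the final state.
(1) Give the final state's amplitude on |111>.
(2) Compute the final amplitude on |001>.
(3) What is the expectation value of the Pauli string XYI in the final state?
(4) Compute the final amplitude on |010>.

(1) The final state's coefficient on |111> equals 0. Key observation: steps 3-8 multiply out to the identity, so the circuit reduces to the remaining gates.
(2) The final state's coefficient on |001> equals I.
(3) In the final state, XYI has expectation 0.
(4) The final state's coefficient on |010> equals 0.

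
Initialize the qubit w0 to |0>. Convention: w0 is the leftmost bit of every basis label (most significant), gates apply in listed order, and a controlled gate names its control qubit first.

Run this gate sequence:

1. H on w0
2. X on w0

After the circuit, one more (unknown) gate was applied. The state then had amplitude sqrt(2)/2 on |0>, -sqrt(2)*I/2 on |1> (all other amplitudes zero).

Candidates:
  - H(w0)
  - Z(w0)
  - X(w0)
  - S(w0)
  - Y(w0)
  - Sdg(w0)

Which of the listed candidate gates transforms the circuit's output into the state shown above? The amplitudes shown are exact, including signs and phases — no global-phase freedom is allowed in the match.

It was Sdg(w0) that produced the state shown.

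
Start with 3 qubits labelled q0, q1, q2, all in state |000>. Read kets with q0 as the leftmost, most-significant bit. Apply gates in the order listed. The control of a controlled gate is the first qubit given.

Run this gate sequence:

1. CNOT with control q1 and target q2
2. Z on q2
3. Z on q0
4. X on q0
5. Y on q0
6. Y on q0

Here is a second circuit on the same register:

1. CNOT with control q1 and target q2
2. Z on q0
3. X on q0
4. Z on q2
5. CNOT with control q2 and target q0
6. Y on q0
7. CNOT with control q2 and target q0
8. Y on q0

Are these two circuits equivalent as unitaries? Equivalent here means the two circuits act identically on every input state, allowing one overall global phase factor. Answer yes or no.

No: there is an input state on which the two circuits produce genuinely different outputs (not merely differing by a phase).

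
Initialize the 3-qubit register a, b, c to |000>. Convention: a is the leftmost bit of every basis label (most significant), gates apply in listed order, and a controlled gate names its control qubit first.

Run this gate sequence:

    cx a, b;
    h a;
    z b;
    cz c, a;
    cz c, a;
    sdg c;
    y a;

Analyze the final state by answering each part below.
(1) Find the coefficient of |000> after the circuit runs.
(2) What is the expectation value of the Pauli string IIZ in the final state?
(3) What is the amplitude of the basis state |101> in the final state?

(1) The amplitude on |000> is -sqrt(2)*I/2. Key observation: the block from step 4 through step 5 cancels to the identity and can be dropped.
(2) The observable IIZ averages to 1.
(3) The final state's coefficient on |101> equals 0.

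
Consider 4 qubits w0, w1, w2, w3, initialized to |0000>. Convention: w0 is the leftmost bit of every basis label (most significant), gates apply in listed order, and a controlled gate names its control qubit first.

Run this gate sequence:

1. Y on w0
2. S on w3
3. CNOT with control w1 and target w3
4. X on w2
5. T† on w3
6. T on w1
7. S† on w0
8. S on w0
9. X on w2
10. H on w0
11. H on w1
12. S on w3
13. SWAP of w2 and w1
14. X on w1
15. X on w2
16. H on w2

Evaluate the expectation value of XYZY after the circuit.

In the final state, XYZY has expectation 0.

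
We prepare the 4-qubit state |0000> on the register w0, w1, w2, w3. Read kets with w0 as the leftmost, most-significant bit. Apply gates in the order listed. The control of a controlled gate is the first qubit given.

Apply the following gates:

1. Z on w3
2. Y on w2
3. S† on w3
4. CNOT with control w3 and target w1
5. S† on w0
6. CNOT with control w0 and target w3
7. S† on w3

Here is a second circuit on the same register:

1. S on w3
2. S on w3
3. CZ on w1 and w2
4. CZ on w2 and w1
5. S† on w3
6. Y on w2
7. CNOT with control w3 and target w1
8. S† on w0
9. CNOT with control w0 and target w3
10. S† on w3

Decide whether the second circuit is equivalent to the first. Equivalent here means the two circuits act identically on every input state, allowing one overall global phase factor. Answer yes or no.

Yes — the two circuits implement the same unitary up to a global phase.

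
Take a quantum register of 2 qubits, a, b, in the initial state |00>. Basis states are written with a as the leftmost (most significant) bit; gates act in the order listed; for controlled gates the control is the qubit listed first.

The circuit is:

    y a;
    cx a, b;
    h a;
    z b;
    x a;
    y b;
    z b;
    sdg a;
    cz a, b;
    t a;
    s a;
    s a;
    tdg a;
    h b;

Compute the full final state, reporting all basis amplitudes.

The resulting statevector has amplitude 1/2 on |00>, 1/2 on |01>, -I/2 on |10>, -I/2 on |11>.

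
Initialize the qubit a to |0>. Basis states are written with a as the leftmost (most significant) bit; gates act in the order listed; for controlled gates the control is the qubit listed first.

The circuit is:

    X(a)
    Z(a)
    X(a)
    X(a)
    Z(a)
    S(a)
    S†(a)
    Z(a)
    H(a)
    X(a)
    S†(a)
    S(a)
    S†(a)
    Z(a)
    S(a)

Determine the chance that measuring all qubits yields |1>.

Outcome |1> occurs with probability 1/2.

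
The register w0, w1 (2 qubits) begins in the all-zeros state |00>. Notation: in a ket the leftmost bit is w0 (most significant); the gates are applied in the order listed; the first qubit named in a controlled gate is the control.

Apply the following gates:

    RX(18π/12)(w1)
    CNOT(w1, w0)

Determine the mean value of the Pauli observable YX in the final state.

In the final state, YX has expectation 1.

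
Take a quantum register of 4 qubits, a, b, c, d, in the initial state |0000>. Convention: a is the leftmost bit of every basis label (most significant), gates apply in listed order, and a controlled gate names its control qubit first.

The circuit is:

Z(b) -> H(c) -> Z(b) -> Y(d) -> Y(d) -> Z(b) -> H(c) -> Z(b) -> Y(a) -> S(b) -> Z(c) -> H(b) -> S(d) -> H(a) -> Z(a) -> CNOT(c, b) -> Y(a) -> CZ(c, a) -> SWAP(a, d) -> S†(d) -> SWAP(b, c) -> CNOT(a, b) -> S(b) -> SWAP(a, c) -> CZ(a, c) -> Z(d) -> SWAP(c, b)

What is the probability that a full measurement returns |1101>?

A full measurement returns |1101> with probability 0. Key observation: the block from step 1 through step 8 cancels to the identity and can be dropped.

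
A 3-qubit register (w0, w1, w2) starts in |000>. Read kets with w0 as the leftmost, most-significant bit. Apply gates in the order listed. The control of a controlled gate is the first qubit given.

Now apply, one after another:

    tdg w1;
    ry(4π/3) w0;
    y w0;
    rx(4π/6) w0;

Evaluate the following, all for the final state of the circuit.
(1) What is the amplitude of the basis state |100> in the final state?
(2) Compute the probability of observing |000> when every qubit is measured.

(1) The amplitude on |100> is -3/4 - I/4.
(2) Outcome |000> occurs with probability 3/8.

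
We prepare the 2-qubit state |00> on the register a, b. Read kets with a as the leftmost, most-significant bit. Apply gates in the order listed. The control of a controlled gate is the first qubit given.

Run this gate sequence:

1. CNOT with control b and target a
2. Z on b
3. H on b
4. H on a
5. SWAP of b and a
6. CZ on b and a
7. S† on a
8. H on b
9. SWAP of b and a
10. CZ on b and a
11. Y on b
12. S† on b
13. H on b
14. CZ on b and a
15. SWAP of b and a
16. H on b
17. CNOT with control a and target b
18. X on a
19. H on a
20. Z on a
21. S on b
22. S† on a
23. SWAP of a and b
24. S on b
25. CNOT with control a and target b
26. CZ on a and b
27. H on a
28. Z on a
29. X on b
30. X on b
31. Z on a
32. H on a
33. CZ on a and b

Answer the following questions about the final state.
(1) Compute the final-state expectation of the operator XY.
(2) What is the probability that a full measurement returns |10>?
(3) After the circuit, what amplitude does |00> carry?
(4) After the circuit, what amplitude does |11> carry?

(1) In the final state, XY has expectation -1. Key observation: gates 26-33 undo each other exactly, leaving only the rest of the circuit to track.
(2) The probability of measuring |10> is 1/4.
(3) The amplitude on |00> is 1/2.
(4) |11> carries amplitude -I/2 in the final state.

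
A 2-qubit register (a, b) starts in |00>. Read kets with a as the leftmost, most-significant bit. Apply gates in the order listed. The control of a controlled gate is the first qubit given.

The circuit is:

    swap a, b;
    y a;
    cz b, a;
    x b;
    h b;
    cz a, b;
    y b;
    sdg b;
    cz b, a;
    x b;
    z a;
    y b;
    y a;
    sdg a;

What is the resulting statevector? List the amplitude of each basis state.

After the circuit, the state carries amplitude sqrt(2)/2 on |00>, sqrt(2)*I/2 on |01>, 0 on |10>, 0 on |11>.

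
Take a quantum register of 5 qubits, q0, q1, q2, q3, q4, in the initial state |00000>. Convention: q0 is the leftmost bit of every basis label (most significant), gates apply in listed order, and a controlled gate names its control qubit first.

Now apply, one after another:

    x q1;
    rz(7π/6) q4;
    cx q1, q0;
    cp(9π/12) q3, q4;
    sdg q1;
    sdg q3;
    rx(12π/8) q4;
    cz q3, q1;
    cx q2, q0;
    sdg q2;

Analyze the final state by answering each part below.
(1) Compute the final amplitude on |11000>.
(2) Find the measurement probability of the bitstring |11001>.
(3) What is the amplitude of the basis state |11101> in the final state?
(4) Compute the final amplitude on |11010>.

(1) The amplitude on |11000> is -sqrt(2)*exp(11*I*pi/12)/2.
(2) A full measurement returns |11001> with probability 1/2.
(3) The amplitude on |11101> is 0.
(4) The amplitude on |11010> is 0.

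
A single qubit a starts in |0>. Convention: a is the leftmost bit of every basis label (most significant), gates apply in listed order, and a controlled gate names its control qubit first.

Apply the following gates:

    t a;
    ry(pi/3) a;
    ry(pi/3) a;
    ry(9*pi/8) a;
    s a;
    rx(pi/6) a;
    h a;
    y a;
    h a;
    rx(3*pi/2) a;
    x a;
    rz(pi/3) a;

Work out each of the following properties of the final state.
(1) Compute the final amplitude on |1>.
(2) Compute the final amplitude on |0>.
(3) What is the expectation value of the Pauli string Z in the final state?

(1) The amplitude on |1> is exp(I*pi/6)*cos(pi/16).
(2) |0> carries amplitude -exp(I*pi/3)*sin(pi/16) in the final state.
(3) The observable Z averages to -sqrt(sqrt(2) + 2)/2.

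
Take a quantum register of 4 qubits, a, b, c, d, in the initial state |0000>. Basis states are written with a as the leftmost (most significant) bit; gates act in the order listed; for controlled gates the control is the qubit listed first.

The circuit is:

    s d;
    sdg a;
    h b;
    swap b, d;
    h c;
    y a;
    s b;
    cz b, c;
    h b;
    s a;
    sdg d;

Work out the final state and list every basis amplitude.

After the circuit, the state carries amplitude 0 on |0000>, 0 on |0001>, 0 on |0010>, 0 on |0011>, 0 on |0100>, 0 on |0101>, 0 on |0110>, 0 on |0111>, -sqrt(2)/4 on |1000>, sqrt(2)*I/4 on |1001>, -sqrt(2)/4 on |1010>, sqrt(2)*I/4 on |1011>, -sqrt(2)/4 on |1100>, sqrt(2)*I/4 on |1101>, -sqrt(2)/4 on |1110>, sqrt(2)*I/4 on |1111>.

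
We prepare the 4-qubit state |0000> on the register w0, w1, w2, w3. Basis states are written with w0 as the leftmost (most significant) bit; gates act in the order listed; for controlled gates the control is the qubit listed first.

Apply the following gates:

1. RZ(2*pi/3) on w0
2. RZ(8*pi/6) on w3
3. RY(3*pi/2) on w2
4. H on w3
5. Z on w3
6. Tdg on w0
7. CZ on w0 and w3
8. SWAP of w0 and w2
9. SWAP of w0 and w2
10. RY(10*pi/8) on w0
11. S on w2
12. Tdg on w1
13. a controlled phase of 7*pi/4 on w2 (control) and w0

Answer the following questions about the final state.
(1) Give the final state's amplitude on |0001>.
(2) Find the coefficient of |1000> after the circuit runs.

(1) The final state's coefficient on |0001> equals sqrt(2 - sqrt(2))/4. Key observation: steps 8-9 multiply out to the identity, so the circuit reduces to the remaining gates.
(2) |1000> carries amplitude sqrt(sqrt(2) + 2)/4 in the final state.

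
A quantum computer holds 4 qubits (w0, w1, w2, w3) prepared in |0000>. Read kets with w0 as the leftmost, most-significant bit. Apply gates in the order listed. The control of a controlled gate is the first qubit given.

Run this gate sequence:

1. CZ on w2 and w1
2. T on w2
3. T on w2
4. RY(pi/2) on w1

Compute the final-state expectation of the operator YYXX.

The expectation value of YYXX is 0.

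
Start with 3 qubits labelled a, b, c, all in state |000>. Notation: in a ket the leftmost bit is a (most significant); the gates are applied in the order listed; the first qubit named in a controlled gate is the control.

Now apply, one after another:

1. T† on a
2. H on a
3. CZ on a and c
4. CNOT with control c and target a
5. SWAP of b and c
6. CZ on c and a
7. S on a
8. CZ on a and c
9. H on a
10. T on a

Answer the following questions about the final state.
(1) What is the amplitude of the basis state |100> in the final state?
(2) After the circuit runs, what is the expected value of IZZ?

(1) |100> carries amplitude sqrt(2)/2 in the final state.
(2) The expectation value of IZZ is 1.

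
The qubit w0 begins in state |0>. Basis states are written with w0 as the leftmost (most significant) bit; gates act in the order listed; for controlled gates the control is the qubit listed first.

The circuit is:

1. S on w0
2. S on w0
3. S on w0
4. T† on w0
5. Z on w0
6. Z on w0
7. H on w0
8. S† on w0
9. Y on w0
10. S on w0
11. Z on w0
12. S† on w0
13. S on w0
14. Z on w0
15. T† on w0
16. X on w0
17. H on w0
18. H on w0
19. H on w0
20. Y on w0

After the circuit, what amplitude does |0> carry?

|0> carries amplitude -I/2 + exp(I*pi/4)/2 in the final state. Key observation: gates 11-14 undo each other exactly, leaving only the rest of the circuit to track.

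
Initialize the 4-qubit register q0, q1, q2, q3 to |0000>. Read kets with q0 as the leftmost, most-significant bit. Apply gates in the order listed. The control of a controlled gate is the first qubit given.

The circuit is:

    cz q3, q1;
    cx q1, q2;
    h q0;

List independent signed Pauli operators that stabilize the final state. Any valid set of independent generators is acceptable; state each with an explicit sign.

The final state is stabilized by the group generated by +XIII, +IZII, +IIZI, +IIIZ; other independent generating sets are equally valid.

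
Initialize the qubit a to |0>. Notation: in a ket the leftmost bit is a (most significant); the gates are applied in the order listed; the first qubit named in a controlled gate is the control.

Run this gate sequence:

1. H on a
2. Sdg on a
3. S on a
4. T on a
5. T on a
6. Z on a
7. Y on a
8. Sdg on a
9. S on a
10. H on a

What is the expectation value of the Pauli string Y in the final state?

In the final state, Y has expectation 1.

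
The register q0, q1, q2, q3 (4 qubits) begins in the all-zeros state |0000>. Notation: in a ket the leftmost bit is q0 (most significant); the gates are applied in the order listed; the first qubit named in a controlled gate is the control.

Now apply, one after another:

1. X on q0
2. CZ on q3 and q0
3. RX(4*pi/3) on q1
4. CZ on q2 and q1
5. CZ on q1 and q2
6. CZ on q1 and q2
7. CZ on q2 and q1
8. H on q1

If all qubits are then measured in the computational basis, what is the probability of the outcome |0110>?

Outcome |0110> occurs with probability 0. Key observation: gates 4-7 undo each other exactly, leaving only the rest of the circuit to track.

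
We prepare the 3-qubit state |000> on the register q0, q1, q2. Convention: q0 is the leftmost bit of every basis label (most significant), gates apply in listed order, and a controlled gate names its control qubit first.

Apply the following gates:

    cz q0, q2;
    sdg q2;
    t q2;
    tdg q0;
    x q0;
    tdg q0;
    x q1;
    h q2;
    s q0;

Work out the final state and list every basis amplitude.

The resulting statevector has amplitude sqrt(2)*exp(I*pi/4)/2 on |110>, sqrt(2)*exp(I*pi/4)/2 on |111>, and 0 on every other basis state.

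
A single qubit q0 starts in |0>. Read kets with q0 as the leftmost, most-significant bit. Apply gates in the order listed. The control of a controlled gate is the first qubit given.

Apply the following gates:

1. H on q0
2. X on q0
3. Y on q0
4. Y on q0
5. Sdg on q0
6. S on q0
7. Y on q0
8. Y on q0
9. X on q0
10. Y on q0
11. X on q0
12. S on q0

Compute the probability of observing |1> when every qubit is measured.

A full measurement returns |1> with probability 1/2. Key observation: the block from step 2 through step 9 cancels to the identity and can be dropped.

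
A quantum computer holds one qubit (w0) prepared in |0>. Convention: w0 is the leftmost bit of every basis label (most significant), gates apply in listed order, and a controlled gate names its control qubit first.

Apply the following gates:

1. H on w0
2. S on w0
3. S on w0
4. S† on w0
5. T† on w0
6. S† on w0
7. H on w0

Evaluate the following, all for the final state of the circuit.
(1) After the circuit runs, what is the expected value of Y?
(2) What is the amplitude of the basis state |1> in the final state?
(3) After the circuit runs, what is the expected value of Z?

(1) The observable Y averages to sqrt(2)/2.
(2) |1> carries amplitude 1/2 + exp(3*I*pi/4)/2 in the final state.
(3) In the final state, Z has expectation sqrt(2)/2.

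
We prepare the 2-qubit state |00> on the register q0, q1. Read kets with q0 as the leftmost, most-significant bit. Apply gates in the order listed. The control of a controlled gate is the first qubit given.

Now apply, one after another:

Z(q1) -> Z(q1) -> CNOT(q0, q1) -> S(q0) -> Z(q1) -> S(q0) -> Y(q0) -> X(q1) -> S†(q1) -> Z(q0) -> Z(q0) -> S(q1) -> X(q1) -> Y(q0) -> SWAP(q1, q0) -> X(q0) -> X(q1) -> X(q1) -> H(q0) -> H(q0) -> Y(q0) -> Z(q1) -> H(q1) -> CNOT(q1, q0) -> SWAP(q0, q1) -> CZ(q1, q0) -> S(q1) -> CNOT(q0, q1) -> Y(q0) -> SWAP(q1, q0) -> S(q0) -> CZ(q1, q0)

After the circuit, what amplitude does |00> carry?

The final state's coefficient on |00> equals sqrt(2)*I/2.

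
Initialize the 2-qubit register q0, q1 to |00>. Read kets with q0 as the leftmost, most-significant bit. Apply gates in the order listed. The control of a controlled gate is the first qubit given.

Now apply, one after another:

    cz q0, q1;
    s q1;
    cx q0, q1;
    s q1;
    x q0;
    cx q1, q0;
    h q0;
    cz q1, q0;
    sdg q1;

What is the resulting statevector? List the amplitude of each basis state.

After the circuit, the state carries amplitude sqrt(2)/2 on |00>, 0 on |01>, -sqrt(2)/2 on |10>, 0 on |11>.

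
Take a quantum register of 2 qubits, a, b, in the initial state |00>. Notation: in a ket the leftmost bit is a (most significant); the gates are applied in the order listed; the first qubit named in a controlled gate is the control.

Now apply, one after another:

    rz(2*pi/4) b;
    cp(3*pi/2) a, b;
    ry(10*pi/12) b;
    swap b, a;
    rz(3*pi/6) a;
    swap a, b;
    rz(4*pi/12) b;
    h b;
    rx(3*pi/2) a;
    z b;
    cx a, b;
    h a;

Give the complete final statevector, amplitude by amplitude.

The resulting statevector has amplitude (-sqrt(3) + 1 - sqrt(3)*I + I + (exp(I*pi/6) + exp(2*I*pi/3) + sqrt(3)*exp(I*pi/6) + sqrt(3)*exp(2*I*pi/3))*exp(I*pi/6))*exp(5*I*pi/6)/8 on |00>, (-1 + sqrt(3) - I + sqrt(3)*I + (exp(I*pi/6) + exp(2*I*pi/3) + sqrt(3)*exp(I*pi/6) + sqrt(3)*exp(2*I*pi/3))*exp(I*pi/6))*exp(5*I*pi/6)/8 on |01>, (-1 + sqrt(3) - sqrt(3)*I + I - (-sqrt(3)*exp(I*pi/6) - exp(I*pi/6) + exp(2*I*pi/3) + sqrt(3)*exp(2*I*pi/3))*exp(I*pi/6))*exp(5*I*pi/6)/8 on |10>, -sqrt(3)/4 on |11>.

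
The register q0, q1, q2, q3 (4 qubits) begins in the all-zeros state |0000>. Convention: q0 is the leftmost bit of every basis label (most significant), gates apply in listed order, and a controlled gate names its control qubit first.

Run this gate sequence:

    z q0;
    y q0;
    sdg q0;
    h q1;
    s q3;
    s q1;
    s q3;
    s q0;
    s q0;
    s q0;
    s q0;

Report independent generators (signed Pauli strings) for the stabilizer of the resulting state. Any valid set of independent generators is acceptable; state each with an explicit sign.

One valid set of independent stabilizer generators is +IYII, -ZIII, +IIZI, +IIIZ (any independent generating set of the same group is equally correct). Key observation: the block from step 8 through step 11 cancels to the identity and can be dropped.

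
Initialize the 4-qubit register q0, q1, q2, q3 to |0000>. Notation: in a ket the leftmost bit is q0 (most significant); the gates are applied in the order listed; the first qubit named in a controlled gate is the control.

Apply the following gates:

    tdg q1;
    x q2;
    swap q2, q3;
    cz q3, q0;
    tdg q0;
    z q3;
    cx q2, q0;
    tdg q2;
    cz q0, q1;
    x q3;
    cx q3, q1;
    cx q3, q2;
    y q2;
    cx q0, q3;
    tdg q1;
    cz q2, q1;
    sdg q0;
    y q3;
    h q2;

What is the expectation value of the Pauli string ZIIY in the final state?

The observable ZIIY averages to 0.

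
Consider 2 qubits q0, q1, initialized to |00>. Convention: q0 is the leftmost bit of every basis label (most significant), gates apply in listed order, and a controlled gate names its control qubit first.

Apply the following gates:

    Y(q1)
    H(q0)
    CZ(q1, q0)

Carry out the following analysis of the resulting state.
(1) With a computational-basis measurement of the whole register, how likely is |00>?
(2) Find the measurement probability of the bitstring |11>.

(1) Outcome |00> occurs with probability 0.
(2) Outcome |11> occurs with probability 1/2.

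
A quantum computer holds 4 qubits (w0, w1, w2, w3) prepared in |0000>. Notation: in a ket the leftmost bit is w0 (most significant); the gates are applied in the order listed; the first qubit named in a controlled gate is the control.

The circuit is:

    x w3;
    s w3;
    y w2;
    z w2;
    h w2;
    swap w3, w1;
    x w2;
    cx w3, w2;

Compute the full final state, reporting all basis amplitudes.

After the circuit, the state carries amplitude -sqrt(2)/2 on |0100>, sqrt(2)/2 on |0110>, and 0 on every other basis state.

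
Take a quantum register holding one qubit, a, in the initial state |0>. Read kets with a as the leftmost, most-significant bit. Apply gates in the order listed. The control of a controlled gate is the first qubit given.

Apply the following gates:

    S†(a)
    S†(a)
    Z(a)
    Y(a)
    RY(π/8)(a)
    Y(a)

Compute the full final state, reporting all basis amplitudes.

The final amplitudes are cos(pi/16) on |0>, sin(pi/16) on |1>.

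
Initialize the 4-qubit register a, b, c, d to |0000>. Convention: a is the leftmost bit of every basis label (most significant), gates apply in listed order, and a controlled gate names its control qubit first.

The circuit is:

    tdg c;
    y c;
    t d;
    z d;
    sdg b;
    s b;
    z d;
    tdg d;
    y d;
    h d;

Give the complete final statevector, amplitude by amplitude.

After the circuit, the state carries amplitude -sqrt(2)/2 on |0010>, sqrt(2)/2 on |0011>, and 0 on every other basis state.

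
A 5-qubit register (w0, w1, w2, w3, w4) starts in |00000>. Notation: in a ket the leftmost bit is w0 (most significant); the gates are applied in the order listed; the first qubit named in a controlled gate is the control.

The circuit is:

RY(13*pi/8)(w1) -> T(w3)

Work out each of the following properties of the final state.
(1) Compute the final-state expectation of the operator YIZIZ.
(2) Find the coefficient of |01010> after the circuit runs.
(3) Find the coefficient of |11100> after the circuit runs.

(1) The expectation value of YIZIZ is 0.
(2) The final state's coefficient on |01010> equals 0.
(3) |11100> carries amplitude 0 in the final state.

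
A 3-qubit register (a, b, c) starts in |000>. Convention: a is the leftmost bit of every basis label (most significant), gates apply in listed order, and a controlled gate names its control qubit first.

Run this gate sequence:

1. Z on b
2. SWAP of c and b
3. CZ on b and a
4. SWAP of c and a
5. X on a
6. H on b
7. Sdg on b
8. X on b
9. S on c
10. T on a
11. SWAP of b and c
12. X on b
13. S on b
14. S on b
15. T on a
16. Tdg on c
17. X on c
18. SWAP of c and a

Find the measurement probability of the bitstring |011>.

The probability of measuring |011> is 1/2.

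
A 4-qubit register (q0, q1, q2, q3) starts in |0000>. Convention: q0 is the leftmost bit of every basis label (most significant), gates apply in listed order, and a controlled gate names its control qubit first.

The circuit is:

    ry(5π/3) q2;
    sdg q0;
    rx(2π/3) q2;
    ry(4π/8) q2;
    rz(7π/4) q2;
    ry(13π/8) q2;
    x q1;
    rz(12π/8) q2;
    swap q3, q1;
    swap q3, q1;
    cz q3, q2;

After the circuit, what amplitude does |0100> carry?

The final state's coefficient on |0100> equals -3*sqrt(2)*I*exp(I*pi/8)*sin(3*pi/16)/8 - sqrt(2)*exp(I*pi/8)*sin(3*pi/16)/8 + sqrt(6)*exp(I*pi/8)*sin(3*pi/16)/8 + sqrt(6)*I*exp(3*I*pi/8)*cos(3*pi/16)/8 + sqrt(2)*exp(3*I*pi/8)*cos(3*pi/16)/8 + sqrt(6)*I*exp(I*pi/8)*sin(3*pi/16)/8 + 3*sqrt(2)*I*exp(3*I*pi/8)*cos(3*pi/16)/8 + sqrt(6)*exp(3*I*pi/8)*cos(3*pi/16)/8. Key observation: gates 9-10 undo each other exactly, leaving only the rest of the circuit to track.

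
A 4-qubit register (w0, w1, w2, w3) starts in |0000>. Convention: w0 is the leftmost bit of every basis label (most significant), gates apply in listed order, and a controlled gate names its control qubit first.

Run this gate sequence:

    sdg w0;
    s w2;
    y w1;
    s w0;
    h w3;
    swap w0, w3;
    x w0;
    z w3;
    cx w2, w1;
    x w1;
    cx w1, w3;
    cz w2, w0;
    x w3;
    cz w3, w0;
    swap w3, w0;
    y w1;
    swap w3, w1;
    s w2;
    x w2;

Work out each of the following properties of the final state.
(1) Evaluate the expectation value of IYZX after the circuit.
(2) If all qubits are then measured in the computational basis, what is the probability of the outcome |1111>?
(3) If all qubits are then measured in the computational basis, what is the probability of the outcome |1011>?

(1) The expectation value of IYZX is 0.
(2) Outcome |1111> occurs with probability 1/2.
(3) A full measurement returns |1011> with probability 1/2.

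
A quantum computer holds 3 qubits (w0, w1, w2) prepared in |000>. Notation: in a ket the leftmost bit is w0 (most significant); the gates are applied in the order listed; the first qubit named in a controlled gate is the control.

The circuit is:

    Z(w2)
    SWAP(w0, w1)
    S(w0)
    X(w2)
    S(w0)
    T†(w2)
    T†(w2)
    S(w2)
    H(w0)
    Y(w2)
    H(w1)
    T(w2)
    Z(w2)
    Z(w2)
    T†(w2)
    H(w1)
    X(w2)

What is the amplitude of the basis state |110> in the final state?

The final state's coefficient on |110> equals 0. Key observation: steps 11-16 multiply out to the identity, so the circuit reduces to the remaining gates.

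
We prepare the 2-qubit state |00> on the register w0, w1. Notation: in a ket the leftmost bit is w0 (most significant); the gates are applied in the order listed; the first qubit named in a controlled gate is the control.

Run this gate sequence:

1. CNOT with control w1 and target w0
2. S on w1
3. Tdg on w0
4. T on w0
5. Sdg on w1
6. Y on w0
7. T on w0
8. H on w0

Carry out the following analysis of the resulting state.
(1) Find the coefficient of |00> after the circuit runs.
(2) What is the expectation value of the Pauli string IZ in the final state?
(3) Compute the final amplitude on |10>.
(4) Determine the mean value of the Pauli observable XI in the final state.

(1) The amplitude on |00> is sqrt(2)*exp(3*I*pi/4)/2. Key observation: steps 2-5 multiply out to the identity, so the circuit reduces to the remaining gates.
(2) The observable IZ averages to 1.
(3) The final state's coefficient on |10> equals -sqrt(2)*exp(3*I*pi/4)/2.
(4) The expectation value of XI is -1.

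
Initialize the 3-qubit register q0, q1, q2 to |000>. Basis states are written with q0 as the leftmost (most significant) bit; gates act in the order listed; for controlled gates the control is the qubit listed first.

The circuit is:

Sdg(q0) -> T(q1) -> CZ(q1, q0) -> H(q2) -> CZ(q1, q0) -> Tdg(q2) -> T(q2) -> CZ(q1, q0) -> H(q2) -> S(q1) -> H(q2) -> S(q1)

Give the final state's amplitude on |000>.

The amplitude on |000> is sqrt(2)/2. Key observation: steps 4-9 multiply out to the identity, so the circuit reduces to the remaining gates.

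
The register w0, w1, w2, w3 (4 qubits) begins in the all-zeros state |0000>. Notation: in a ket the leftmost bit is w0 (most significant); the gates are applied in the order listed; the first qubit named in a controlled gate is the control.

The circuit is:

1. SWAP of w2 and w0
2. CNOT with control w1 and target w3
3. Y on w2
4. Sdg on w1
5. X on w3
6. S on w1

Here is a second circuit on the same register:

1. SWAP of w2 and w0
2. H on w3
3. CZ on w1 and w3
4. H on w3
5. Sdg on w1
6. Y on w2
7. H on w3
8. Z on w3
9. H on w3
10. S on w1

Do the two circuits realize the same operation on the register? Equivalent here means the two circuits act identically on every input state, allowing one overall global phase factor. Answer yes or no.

Yes: on every input state the two circuits agree up to one overall phase factor.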